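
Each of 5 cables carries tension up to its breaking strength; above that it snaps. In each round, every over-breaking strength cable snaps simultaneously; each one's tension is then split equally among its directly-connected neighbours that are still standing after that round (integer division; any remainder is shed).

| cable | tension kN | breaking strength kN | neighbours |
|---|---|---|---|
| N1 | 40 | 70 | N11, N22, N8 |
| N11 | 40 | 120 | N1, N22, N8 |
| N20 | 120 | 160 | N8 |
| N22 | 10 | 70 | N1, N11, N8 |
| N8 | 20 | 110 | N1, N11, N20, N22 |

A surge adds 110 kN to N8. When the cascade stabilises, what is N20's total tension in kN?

152

Round 1 — N8 at 130 > 110. N8 snaps.
  N8 sheds 130 kN to N1, N11, N20, N22: 32 each (2 lost).
    N1: 40+32 = 72 > 70
    N11: 40+32 = 72 ≤ 120
    N20: 120+32 = 152 ≤ 160
    N22: 10+32 = 42 ≤ 70
Round 2 — N1 snaps.
  N1 sheds 72 kN to N11, N22: 36 each.
    N11: 72+36 = 108 ≤ 120
    N22: 42+36 = 78 > 70
Round 3 — N22 snaps.
  N22 sheds 78 kN to N11: 78 each.
    N11: 108+78 = 186 > 120
Round 4 — N11 snaps.
  N11 sheds 186 kN: no online neighbours, lost.
No further breaks.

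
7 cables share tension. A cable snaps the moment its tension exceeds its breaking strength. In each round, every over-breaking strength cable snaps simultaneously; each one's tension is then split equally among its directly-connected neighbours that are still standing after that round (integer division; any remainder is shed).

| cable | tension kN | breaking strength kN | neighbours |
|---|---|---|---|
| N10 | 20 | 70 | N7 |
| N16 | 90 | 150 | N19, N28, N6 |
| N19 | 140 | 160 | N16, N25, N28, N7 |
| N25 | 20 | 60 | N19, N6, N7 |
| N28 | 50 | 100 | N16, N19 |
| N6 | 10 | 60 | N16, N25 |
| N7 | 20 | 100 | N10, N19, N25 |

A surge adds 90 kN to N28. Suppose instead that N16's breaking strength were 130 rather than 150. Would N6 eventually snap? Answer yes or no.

yes

With N16's breaking strength at 130:
Round 1 — N28 at 140 > 100. N28 snaps.
  N28 sheds 140 kN to N16, N19: 70 each.
    N16: 90+70 = 160 > 130
    N19: 140+70 = 210 > 160
Round 2 — N16, N19 snap.
  N16 sheds 160 kN to N6: 160 each.
    N6: 10+160 = 170 > 60
  N19 sheds 210 kN to N25, N7: 105 each.
    N25: 20+105 = 125 > 60
    N7: 20+105 = 125 > 100
Round 3 — N25, N6, N7 snap.
  N25 sheds 125 kN: no online neighbours, lost.
  N6 sheds 170 kN: no online neighbours, lost.
  N7 sheds 125 kN to N10: 125 each.
    N10: 20+125 = 145 > 70
Round 4 — N10 snaps.
  N10 sheds 145 kN: no online neighbours, lost.
No further breaks.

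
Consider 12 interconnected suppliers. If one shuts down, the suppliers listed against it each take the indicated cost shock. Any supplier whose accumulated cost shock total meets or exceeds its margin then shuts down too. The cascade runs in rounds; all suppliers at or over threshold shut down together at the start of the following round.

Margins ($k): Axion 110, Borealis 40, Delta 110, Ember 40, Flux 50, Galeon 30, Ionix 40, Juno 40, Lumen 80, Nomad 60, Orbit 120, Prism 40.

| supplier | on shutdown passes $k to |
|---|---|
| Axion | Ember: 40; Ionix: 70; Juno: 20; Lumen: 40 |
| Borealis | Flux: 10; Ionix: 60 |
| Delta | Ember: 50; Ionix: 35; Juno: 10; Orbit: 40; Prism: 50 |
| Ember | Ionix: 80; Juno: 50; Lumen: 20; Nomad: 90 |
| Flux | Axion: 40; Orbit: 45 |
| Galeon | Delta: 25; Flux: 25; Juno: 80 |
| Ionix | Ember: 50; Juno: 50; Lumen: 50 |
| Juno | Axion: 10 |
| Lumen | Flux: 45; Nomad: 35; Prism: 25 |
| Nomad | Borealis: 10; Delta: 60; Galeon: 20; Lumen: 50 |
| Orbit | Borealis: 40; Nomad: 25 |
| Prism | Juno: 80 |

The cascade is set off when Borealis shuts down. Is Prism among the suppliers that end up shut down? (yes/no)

no

Round 1 — Borealis shuts down (initial).
  Flux: +10 → 10 < 50
  Ionix: +60 → 60 ≥ 40
Round 2 — Ionix shuts down.
  Ember: +50 → 50 ≥ 40
  Juno: +50 → 50 ≥ 40
  Lumen: +50 → 50 < 80
Round 3 — Ember, Juno shut down.
  Axion: +10 → 10 < 110
  Lumen: +20 → 70 < 80
  Nomad: +90 → 90 ≥ 60
Round 4 — Nomad shuts down.
  Delta: +60 → 60 < 110
  Galeon: +20 → 20 < 30
  Lumen: +50 → 120 ≥ 80
Round 5 — Lumen shuts down.
  Flux: +45 → 55 ≥ 50
  Prism: +25 → 25 < 40
Round 6 — Flux shuts down.
  Axion: +40 → 50 < 110
  Orbit: +45 → 45 < 120
No further shutdowns.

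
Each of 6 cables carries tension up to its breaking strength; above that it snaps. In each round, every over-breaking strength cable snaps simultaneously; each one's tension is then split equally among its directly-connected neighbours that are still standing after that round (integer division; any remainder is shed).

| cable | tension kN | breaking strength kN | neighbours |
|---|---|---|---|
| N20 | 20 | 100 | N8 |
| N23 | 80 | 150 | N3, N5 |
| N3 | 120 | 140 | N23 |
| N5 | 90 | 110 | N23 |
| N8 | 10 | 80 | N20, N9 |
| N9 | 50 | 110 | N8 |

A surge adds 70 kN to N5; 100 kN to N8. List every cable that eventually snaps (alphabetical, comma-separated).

Round 1 — N5 at 160 > 110; N8 at 110 > 80. N5, N8 snap.
  N5 sheds 160 kN to N23: 160 each.
    N23: 80+160 = 240 > 150
  N8 sheds 110 kN to N20, N9: 55 each.
    N20: 20+55 = 75 ≤ 100
    N9: 50+55 = 105 ≤ 110
Round 2 — N23 snaps.
  N23 sheds 240 kN to N3: 240 each.
    N3: 120+240 = 360 > 140
Round 3 — N3 snaps.
  N3 sheds 360 kN: no online neighbours, lost.
No further breaks.

N23, N3, N5, N8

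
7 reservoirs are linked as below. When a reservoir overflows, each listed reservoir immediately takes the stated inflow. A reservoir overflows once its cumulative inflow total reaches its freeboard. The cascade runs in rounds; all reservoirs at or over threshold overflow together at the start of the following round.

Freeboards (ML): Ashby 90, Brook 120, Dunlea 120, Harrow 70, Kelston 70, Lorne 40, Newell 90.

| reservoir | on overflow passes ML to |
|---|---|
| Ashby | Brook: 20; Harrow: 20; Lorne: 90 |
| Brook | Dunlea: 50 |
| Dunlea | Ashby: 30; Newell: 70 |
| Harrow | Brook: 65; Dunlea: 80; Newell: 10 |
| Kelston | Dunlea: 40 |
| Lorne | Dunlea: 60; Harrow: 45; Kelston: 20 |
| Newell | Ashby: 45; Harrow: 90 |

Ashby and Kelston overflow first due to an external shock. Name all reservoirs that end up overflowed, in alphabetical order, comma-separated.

Ashby, Kelston, Lorne

Round 1 — Ashby, Kelston overflow (initial).
  Brook: +20 → 20 < 120
  Dunlea: +40 → 40 < 120
  Harrow: +20 → 20 < 70
  Lorne: +90 → 90 ≥ 40
Round 2 — Lorne overflows.
  Dunlea: +60 → 100 < 120
  Harrow: +45 → 65 < 70
No further overflows.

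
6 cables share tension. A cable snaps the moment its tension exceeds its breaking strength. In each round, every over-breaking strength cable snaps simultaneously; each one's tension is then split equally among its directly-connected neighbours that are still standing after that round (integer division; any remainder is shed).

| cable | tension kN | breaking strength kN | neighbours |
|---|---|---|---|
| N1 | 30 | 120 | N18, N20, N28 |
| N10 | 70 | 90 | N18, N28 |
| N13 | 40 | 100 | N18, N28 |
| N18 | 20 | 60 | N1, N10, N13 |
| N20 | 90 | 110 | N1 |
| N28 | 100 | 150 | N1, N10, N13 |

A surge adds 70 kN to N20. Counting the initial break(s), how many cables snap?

Round 1 — N20 at 160 > 110. N20 snaps.
  N20 sheds 160 kN to N1: 160 each.
    N1: 30+160 = 190 > 120
Round 2 — N1 snaps.
  N1 sheds 190 kN to N18, N28: 95 each.
    N18: 20+95 = 115 > 60
    N28: 100+95 = 195 > 150
Round 3 — N18, N28 snap.
  N18 sheds 115 kN to N10, N13: 57 each (1 lost).
    N10: 70+57 = 127 > 90
    N13: 40+57 = 97 ≤ 100
  N28 sheds 195 kN to N10, N13: 97 each (1 lost).
    N10: 127+97 = 224 > 90
    N13: 97+97 = 194 > 100
Round 4 — N10, N13 snap.
  N10 sheds 224 kN: no online neighbours, lost.
  N13 sheds 194 kN: no online neighbours, lost.
No further breaks.

6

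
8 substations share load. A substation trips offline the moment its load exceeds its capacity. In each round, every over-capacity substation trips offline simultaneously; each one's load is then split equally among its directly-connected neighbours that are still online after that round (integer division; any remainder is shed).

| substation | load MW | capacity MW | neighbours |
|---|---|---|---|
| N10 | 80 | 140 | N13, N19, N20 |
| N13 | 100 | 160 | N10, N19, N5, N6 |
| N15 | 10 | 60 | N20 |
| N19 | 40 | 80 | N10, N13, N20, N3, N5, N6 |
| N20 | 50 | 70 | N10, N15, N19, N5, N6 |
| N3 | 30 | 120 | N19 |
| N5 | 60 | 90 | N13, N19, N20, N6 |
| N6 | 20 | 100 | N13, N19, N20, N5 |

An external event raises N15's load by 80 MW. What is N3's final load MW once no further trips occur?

56

Round 1 — N15 at 90 > 60. N15 trips offline.
  N15 sheds 90 MW to N20: 90 each.
    N20: 50+90 = 140 > 70
Round 2 — N20 trips offline.
  N20 sheds 140 MW to N10, N19, N5, N6: 35 each.
    N10: 80+35 = 115 ≤ 140
    N19: 40+35 = 75 ≤ 80
    N5: 60+35 = 95 > 90
    N6: 20+35 = 55 ≤ 100
Round 3 — N5 trips offline.
  N5 sheds 95 MW to N13, N19, N6: 31 each (2 lost).
    N13: 100+31 = 131 ≤ 160
    N19: 75+31 = 106 > 80
    N6: 55+31 = 86 ≤ 100
Round 4 — N19 trips offline.
  N19 sheds 106 MW to N10, N13, N3, N6: 26 each (2 lost).
    N10: 115+26 = 141 > 140
    N13: 131+26 = 157 ≤ 160
    N3: 30+26 = 56 ≤ 120
    N6: 86+26 = 112 > 100
Round 5 — N10, N6 trip offline.
  N10 sheds 141 MW to N13: 141 each.
    N13: 157+141 = 298 > 160
  N6 sheds 112 MW to N13: 112 each.
    N13: 298+112 = 410 > 160
Round 6 — N13 trips offline.
  N13 sheds 410 MW: no online neighbours, lost.
No further trips.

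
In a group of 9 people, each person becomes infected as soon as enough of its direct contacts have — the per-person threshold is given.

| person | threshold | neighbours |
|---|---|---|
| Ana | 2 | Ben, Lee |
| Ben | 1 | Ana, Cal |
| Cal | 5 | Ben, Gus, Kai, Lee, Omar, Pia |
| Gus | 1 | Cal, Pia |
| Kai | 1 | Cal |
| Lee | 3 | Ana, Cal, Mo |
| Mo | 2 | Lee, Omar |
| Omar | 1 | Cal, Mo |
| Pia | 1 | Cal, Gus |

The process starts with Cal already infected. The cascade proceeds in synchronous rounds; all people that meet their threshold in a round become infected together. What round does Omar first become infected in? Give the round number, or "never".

2

Round 1 — Cal becomes infected (initial).
Round 2 — checking thresholds:
  Ben: 1 of 2 neighbours ≥ 1, becomes infected.
  Gus: 1 of 2 neighbours ≥ 1, becomes infected.
  Kai: 1 of 1 neighbours ≥ 1, becomes infected.
  Lee: 1 of 3 neighbours < 3, holds.
  Omar: 1 of 2 neighbours ≥ 1, becomes infected.
  Pia: 1 of 2 neighbours ≥ 1, becomes infected.
Round 3 — no new infections; cascade stops.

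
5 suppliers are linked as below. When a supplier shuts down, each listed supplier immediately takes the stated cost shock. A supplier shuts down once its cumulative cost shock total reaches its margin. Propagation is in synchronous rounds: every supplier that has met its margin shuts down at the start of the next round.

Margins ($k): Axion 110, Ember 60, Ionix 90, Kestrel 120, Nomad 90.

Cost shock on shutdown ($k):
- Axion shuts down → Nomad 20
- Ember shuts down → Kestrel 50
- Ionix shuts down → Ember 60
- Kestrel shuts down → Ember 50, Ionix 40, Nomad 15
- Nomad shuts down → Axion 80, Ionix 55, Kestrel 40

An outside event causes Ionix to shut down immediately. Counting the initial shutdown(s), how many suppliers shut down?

Round 1 — Ionix shuts down (initial).
  Ember: +60 → 60 ≥ 60
Round 2 — Ember shuts down.
  Kestrel: +50 → 50 < 120
No further shutdowns.

2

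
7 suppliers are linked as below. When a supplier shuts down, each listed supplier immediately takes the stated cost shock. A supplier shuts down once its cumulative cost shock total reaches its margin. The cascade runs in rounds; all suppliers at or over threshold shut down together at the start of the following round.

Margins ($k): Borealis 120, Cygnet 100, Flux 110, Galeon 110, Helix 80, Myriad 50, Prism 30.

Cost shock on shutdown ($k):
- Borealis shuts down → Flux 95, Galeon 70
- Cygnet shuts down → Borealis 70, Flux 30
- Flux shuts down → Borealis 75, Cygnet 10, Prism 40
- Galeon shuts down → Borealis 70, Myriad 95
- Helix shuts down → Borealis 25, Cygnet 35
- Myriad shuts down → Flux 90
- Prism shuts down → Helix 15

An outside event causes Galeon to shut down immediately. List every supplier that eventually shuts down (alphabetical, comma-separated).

Round 1 — Galeon shuts down (initial).
  Borealis: +70 → 70 < 120
  Myriad: +95 → 95 ≥ 50
Round 2 — Myriad shuts down.
  Flux: +90 → 90 < 110
No further shutdowns.

Galeon, Myriad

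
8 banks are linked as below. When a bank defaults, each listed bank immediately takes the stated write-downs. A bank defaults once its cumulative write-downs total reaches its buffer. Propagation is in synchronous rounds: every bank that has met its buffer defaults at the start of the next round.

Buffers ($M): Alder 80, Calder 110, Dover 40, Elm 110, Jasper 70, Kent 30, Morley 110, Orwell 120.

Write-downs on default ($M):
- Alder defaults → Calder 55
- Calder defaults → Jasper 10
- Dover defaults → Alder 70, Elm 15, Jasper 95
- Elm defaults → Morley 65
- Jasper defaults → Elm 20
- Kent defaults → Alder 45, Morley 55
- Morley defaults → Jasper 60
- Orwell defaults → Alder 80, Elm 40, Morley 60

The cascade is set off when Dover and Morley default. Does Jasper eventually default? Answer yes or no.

Round 1 — Dover, Morley default (initial).
  Alder: +70 → 70 < 80
  Elm: +15 → 15 < 110
  Jasper: +95+60 → 155 ≥ 70
Round 2 — Jasper defaults.
  Elm: +20 → 35 < 110
No further defaults.

yes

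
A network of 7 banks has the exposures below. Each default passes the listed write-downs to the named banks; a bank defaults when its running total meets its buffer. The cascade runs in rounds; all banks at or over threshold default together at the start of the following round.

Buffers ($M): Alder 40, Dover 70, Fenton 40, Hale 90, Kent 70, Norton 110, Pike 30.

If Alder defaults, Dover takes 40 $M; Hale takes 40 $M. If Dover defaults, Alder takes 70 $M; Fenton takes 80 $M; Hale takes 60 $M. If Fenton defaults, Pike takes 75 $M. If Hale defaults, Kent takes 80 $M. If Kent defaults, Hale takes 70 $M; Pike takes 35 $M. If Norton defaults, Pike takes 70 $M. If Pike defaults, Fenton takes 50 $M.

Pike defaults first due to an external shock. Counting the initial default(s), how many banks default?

2

Round 1 — Pike defaults (initial).
  Fenton: +50 → 50 ≥ 40
Round 2 — Fenton defaults.
No further defaults.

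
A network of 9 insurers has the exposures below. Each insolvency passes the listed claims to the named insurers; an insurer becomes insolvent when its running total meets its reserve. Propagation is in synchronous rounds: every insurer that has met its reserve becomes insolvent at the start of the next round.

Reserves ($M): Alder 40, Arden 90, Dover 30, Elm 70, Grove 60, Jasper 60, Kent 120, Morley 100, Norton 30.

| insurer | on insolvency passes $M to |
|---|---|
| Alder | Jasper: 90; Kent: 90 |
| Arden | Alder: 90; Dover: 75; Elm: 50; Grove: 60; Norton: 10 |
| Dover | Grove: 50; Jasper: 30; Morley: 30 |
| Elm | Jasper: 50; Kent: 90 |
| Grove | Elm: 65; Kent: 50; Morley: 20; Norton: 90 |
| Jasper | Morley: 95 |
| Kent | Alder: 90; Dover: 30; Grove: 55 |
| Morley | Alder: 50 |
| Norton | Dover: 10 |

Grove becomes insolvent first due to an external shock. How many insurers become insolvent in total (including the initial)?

2

Round 1 — Grove becomes insolvent (initial).
  Elm: +65 → 65 < 70
  Kent: +50 → 50 < 120
  Morley: +20 → 20 < 100
  Norton: +90 → 90 ≥ 30
Round 2 — Norton becomes insolvent.
  Dover: +10 → 10 < 30
No further insolvencies.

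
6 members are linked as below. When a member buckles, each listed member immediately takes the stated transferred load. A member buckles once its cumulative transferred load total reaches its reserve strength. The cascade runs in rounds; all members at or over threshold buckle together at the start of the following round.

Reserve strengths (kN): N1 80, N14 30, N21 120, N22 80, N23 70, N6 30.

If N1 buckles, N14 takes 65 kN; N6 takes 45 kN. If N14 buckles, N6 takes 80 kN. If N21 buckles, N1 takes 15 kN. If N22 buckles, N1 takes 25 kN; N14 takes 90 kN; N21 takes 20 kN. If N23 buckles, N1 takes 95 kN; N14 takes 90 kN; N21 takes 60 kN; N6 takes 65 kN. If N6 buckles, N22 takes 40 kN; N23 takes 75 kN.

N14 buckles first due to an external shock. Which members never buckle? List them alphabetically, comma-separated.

Round 1 — N14 buckles (initial).
  N6: +80 → 80 ≥ 30
Round 2 — N6 buckles.
  N22: +40 → 40 < 80
  N23: +75 → 75 ≥ 70
Round 3 — N23 buckles.
  N1: +95 → 95 ≥ 80
  N21: +60 → 60 < 120
Round 4 — N1 buckles.
No further bucklings.

N21, N22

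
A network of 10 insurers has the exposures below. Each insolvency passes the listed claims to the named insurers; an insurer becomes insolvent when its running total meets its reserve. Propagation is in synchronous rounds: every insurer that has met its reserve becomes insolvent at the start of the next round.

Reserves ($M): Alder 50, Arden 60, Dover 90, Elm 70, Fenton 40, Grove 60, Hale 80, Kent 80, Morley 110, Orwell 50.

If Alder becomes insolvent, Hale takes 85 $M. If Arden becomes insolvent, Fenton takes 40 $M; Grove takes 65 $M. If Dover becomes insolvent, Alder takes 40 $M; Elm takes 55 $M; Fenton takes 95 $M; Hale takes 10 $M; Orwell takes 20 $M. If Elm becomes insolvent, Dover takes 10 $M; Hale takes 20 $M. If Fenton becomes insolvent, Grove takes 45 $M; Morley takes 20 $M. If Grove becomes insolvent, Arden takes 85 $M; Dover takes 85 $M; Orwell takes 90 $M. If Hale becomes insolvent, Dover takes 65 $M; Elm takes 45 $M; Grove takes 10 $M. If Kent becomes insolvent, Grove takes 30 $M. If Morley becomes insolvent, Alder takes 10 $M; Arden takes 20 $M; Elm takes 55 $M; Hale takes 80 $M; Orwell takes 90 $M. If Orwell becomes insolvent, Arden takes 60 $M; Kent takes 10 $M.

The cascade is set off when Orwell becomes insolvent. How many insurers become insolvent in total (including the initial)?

Round 1 — Orwell becomes insolvent (initial).
  Arden: +60 → 60 ≥ 60
  Kent: +10 → 10 < 80
Round 2 — Arden becomes insolvent.
  Fenton: +40 → 40 ≥ 40
  Grove: +65 → 65 ≥ 60
Round 3 — Fenton, Grove become insolvent.
  Dover: +85 → 85 < 90
  Morley: +20 → 20 < 110
No further insolvencies.

4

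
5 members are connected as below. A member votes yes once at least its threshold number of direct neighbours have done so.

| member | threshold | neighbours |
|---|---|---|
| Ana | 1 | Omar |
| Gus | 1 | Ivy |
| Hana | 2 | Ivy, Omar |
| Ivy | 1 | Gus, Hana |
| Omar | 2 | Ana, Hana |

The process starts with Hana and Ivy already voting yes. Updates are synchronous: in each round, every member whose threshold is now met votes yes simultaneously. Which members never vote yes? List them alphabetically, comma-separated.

Round 1 — Hana, Ivy vote yes (initial).
Round 2 — checking thresholds:
  Gus: 1 of 1 neighbours ≥ 1, votes yes.
  Omar: 1 of 2 neighbours < 2, holds.
Round 3 — no new yes votes; cascade stops.

Ana, Omar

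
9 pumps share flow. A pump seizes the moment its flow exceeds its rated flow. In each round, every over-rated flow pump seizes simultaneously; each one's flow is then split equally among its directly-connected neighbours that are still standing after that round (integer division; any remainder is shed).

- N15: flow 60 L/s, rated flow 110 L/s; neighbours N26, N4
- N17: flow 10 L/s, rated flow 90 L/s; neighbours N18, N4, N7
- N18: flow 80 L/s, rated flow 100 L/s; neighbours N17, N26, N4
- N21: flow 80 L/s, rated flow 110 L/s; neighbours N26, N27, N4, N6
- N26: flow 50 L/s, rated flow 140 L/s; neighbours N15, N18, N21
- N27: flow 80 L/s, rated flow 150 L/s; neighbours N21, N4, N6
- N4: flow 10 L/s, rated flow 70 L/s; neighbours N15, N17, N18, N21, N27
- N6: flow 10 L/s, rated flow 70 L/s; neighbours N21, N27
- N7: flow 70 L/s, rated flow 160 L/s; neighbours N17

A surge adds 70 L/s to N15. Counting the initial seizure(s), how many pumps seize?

2

Round 1 — N15 at 130 > 110. N15 seizes.
  N15 sheds 130 L/s to N26, N4: 65 each.
    N26: 50+65 = 115 ≤ 140
    N4: 10+65 = 75 > 70
Round 2 — N4 seizes.
  N4 sheds 75 L/s to N17, N18, N21, N27: 18 each (3 lost).
    N17: 10+18 = 28 ≤ 90
    N18: 80+18 = 98 ≤ 100
    N21: 80+18 = 98 ≤ 110
    N27: 80+18 = 98 ≤ 150
No further seizures.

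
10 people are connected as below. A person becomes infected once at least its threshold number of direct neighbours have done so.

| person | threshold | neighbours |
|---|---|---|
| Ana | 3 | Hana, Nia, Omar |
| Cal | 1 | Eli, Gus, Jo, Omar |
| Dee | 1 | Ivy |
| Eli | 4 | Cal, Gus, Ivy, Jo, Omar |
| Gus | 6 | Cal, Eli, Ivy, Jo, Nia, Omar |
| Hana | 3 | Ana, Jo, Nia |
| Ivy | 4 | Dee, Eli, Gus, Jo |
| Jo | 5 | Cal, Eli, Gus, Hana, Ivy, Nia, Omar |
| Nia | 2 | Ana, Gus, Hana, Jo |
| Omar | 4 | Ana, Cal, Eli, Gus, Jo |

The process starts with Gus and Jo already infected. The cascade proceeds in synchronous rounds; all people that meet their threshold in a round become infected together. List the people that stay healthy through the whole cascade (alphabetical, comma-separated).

Round 1 — Gus, Jo become infected (initial).
Round 2 — checking thresholds:
  Cal: 2 of 4 neighbours ≥ 1, becomes infected.
  Eli: 2 of 5 neighbours < 4, below threshold.
  Hana: 1 of 3 neighbours < 3, below threshold.
  Ivy: 2 of 4 neighbours < 4, below threshold.
  Nia: 2 of 4 neighbours ≥ 2, becomes infected.
  Omar: 2 of 5 neighbours < 4, below threshold.
Round 3 — no new infections; cascade stops.

Ana, Dee, Eli, Hana, Ivy, Omar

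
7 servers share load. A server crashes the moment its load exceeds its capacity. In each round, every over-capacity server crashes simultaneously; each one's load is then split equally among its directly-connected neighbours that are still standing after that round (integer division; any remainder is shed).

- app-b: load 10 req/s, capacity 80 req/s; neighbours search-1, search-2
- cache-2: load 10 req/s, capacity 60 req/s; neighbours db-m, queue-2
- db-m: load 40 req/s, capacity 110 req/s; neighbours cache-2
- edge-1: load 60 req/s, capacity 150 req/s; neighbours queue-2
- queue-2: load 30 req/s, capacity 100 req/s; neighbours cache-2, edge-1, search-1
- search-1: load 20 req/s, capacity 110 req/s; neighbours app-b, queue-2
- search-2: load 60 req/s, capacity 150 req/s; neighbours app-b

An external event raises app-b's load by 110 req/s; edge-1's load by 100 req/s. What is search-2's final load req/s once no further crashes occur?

Round 1 — app-b at 120 > 80; edge-1 at 160 > 150. app-b, edge-1 crash.
  app-b sheds 120 req/s to search-1, search-2: 60 each.
    search-1: 20+60 = 80 ≤ 110
    search-2: 60+60 = 120 ≤ 150
  edge-1 sheds 160 req/s to queue-2: 160 each.
    queue-2: 30+160 = 190 > 100
Round 2 — queue-2 crashes.
  queue-2 sheds 190 req/s to cache-2, search-1: 95 each.
    cache-2: 10+95 = 105 > 60
    search-1: 80+95 = 175 > 110
Round 3 — cache-2, search-1 crash.
  cache-2 sheds 105 req/s to db-m: 105 each.
    db-m: 40+105 = 145 > 110
  search-1 sheds 175 req/s: no online neighbours, lost.
Round 4 — db-m crashes.
  db-m sheds 145 req/s: no online neighbours, lost.
No further crashes.

120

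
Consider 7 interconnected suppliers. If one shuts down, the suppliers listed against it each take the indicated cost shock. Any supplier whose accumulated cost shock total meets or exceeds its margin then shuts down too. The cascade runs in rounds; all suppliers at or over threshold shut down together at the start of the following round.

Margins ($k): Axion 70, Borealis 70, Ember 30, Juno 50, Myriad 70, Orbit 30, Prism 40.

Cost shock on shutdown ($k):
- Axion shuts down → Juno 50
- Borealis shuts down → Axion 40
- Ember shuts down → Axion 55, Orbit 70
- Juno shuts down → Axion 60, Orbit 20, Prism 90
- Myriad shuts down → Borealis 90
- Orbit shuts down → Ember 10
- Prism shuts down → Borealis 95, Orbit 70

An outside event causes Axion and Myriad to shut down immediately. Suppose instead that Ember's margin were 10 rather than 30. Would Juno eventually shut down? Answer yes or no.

With Ember's margin at 10:
Round 1 — Axion, Myriad shut down (initial).
  Borealis: +90 → 90 ≥ 70
  Juno: +50 → 50 ≥ 50
Round 2 — Borealis, Juno shut down.
  Orbit: +20 → 20 < 30
  Prism: +90 → 90 ≥ 40
Round 3 — Prism shuts down.
  Orbit: +70 → 90 ≥ 30
Round 4 — Orbit shuts down.
  Ember: +10 → 10 ≥ 10
Round 5 — Ember shuts down.
No further shutdowns.

yes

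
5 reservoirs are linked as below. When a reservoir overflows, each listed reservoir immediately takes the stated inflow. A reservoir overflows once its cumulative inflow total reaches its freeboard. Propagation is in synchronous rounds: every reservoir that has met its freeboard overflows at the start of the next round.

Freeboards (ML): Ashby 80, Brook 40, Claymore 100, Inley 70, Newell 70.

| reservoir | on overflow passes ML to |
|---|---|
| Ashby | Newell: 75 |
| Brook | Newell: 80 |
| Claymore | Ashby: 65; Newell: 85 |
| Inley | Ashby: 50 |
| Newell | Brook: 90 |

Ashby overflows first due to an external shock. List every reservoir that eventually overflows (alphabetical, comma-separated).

Round 1 — Ashby overflows (initial).
  Newell: +75 → 75 ≥ 70
Round 2 — Newell overflows.
  Brook: +90 → 90 ≥ 40
Round 3 — Brook overflows.
No further overflows.

Ashby, Brook, Newell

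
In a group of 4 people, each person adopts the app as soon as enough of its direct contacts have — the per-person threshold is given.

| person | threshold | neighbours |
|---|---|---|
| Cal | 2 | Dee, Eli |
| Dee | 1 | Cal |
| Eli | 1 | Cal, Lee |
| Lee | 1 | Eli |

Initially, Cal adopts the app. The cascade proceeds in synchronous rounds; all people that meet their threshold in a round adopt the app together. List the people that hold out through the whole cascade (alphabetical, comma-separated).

none

Round 1 — Cal adopts the app (initial).
Round 2 — checking thresholds:
  Dee: 1 of 1 neighbours ≥ 1, adopts the app.
  Eli: 1 of 2 neighbours ≥ 1, adopts the app.
Round 3 — checking thresholds:
  Lee: 1 of 1 neighbours ≥ 1, adopts the app.
Round 4 — no new adoptions; cascade stops.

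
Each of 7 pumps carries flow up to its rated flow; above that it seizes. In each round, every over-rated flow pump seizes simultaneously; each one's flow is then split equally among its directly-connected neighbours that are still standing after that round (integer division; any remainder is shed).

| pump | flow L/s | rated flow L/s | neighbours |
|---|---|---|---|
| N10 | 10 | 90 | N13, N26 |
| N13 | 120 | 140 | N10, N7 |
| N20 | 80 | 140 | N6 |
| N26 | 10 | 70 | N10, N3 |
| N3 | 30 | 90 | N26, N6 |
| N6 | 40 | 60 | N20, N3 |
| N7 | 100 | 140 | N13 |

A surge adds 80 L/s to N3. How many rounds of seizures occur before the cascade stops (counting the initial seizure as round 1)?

Round 1 — N3 at 110 > 90. N3 seizes.
  N3 sheds 110 L/s to N26, N6: 55 each.
    N26: 10+55 = 65 ≤ 70
    N6: 40+55 = 95 > 60
Round 2 — N6 seizes.
  N6 sheds 95 L/s to N20: 95 each.
    N20: 80+95 = 175 > 140
Round 3 — N20 seizes.
  N20 sheds 175 L/s: no online neighbours, lost.
No further seizures.

3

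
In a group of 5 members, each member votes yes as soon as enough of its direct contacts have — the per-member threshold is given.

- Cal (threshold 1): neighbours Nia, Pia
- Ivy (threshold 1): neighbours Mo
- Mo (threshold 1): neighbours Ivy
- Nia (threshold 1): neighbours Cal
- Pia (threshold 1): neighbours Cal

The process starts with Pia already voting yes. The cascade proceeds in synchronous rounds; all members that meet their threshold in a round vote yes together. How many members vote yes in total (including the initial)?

3

Round 1 — Pia votes yes (initial).
Round 2 — checking thresholds:
  Cal: 1 of 2 neighbours ≥ 1, votes yes.
Round 3 — checking thresholds:
  Nia: 1 of 1 neighbours ≥ 1, votes yes.
Round 4 — no new yes votes; cascade stops.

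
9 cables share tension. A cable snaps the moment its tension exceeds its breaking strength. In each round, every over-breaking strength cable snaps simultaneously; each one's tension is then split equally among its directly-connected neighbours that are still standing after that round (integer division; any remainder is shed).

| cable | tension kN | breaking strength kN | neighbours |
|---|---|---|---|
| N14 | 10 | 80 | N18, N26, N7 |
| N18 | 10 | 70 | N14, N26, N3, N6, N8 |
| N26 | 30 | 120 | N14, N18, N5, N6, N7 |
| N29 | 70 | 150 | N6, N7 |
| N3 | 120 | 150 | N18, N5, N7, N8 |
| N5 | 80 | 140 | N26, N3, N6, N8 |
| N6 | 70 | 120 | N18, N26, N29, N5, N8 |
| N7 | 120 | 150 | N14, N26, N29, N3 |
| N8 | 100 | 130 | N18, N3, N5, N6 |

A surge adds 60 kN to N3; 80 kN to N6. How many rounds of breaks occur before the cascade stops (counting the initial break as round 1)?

Round 1 — N3 at 180 > 150; N6 at 150 > 120. N3, N6 snap.
  N3 sheds 180 kN to N18, N5, N7, N8: 45 each.
    N18: 10+45 = 55 ≤ 70
    N5: 80+45 = 125 ≤ 140
    N7: 120+45 = 165 > 150
    N8: 100+45 = 145 > 130
  N6 sheds 150 kN to N18, N26, N29, N5, N8: 30 each.
    N18: 55+30 = 85 > 70
    N26: 30+30 = 60 ≤ 120
    N29: 70+30 = 100 ≤ 150
    N5: 125+30 = 155 > 140
    N8: 145+30 = 175 > 130
Round 2 — N18, N5, N7, N8 snap.
  N18 sheds 85 kN to N14, N26: 42 each (1 lost).
    N14: 10+42 = 52 ≤ 80
    N26: 60+42 = 102 ≤ 120
  N5 sheds 155 kN to N26: 155 each.
    N26: 102+155 = 257 > 120
  N7 sheds 165 kN to N14, N26, N29: 55 each.
    N14: 52+55 = 107 > 80
    N26: 257+55 = 312 > 120
    N29: 100+55 = 155 > 150
  N8 sheds 175 kN: no online neighbours, lost.
Round 3 — N14, N26, N29 snap.
  N14 sheds 107 kN: no online neighbours, lost.
  N26 sheds 312 kN: no online neighbours, lost.
  N29 sheds 155 kN: no online neighbours, lost.
No further breaks.

3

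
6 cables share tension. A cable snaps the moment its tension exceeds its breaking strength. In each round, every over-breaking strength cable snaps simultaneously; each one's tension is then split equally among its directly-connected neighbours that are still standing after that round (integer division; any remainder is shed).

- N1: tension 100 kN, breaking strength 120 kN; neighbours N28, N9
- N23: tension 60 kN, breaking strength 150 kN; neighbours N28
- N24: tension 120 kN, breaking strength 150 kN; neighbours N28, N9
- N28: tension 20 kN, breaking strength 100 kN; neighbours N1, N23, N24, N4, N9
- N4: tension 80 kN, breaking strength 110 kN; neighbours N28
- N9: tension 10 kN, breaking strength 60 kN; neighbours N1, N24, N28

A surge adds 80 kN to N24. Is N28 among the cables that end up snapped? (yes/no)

Round 1 — N24 at 200 > 150. N24 snaps.
  N24 sheds 200 kN to N28, N9: 100 each.
    N28: 20+100 = 120 > 100
    N9: 10+100 = 110 > 60
Round 2 — N28, N9 snap.
  N28 sheds 120 kN to N1, N23, N4: 40 each.
    N1: 100+40 = 140 > 120
    N23: 60+40 = 100 ≤ 150
    N4: 80+40 = 120 > 110
  N9 sheds 110 kN to N1: 110 each.
    N1: 140+110 = 250 > 120
Round 3 — N1, N4 snap.
  N1 sheds 250 kN: no online neighbours, lost.
  N4 sheds 120 kN: no online neighbours, lost.
No further breaks.

yes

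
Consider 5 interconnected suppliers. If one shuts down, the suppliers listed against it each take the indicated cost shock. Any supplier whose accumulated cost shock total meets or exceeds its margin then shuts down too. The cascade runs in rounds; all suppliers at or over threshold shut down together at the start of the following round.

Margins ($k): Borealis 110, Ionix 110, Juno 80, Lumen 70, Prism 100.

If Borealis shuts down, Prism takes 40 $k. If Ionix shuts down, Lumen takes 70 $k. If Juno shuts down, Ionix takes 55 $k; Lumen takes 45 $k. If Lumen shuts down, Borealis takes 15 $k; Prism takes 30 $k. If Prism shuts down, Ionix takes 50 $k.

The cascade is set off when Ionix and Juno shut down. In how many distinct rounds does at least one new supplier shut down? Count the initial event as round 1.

2

Round 1 — Ionix, Juno shut down (initial).
  Lumen: +70+45 → 115 ≥ 70
Round 2 — Lumen shuts down.
  Borealis: +15 → 15 < 110
  Prism: +30 → 30 < 100
No further shutdowns.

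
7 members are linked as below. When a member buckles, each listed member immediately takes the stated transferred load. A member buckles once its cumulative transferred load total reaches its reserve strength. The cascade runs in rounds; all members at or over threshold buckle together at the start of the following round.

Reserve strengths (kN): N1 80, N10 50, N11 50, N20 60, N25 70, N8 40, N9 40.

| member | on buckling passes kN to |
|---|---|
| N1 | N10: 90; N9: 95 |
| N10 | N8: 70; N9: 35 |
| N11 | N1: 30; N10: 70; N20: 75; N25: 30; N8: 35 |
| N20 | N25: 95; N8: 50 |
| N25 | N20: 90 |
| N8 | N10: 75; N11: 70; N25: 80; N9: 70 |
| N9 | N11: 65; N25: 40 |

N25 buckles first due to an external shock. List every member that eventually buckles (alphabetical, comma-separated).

N10, N11, N20, N25, N8, N9

Round 1 — N25 buckles (initial).
  N20: +90 → 90 ≥ 60
Round 2 — N20 buckles.
  N8: +50 → 50 ≥ 40
Round 3 — N8 buckles.
  N10: +75 → 75 ≥ 50
  N11: +70 → 70 ≥ 50
  N9: +70 → 70 ≥ 40
Round 4 — N10, N11, N9 buckle.
  N1: +30 → 30 < 80
No further bucklings.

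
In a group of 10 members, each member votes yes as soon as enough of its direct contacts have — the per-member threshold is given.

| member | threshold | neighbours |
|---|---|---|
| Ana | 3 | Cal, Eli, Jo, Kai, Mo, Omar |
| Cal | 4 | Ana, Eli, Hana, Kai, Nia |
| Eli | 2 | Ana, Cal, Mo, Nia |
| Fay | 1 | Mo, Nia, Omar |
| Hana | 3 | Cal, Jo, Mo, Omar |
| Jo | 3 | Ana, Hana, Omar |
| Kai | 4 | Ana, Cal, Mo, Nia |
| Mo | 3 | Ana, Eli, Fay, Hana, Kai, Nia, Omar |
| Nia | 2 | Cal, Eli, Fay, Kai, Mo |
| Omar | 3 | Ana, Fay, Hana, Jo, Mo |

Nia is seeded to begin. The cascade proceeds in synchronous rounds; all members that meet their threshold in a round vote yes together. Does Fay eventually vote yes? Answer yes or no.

yes

Round 1 — Nia votes yes (initial).
Round 2 — checking thresholds:
  Cal: 1 of 5 neighbours < 4, not yet.
  Eli: 1 of 4 neighbours < 2, not yet.
  Fay: 1 of 3 neighbours ≥ 1, votes yes.
  Kai: 1 of 4 neighbours < 4, not yet.
  Mo: 1 of 7 neighbours < 3, not yet.
Round 3 — no new yes votes; cascade stops.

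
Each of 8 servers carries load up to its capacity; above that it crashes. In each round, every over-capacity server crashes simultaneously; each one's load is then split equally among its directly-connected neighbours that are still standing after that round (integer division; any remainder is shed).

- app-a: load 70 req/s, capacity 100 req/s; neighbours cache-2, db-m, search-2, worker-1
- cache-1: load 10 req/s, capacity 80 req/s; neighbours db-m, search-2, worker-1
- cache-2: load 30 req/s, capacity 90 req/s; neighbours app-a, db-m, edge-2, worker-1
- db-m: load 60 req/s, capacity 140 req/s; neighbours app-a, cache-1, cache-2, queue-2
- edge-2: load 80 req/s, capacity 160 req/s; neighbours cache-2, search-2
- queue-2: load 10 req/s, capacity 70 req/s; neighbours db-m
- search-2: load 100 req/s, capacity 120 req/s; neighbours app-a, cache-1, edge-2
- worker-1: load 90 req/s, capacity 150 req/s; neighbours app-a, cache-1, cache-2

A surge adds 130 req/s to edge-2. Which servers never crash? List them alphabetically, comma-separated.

none

Round 1 — edge-2 at 210 > 160. edge-2 crashes.
  edge-2 sheds 210 req/s to cache-2, search-2: 105 each.
    cache-2: 30+105 = 135 > 90
    search-2: 100+105 = 205 > 120
Round 2 — cache-2, search-2 crash.
  cache-2 sheds 135 req/s to app-a, db-m, worker-1: 45 each.
    app-a: 70+45 = 115 > 100
    db-m: 60+45 = 105 ≤ 140
    worker-1: 90+45 = 135 ≤ 150
  search-2 sheds 205 req/s to app-a, cache-1: 102 each (1 lost).
    app-a: 115+102 = 217 > 100
    cache-1: 10+102 = 112 > 80
Round 3 — app-a, cache-1 crash.
  app-a sheds 217 req/s to db-m, worker-1: 108 each (1 lost).
    db-m: 105+108 = 213 > 140
    worker-1: 135+108 = 243 > 150
  cache-1 sheds 112 req/s to db-m, worker-1: 56 each.
    db-m: 213+56 = 269 > 140
    worker-1: 243+56 = 299 > 150
Round 4 — db-m, worker-1 crash.
  db-m sheds 269 req/s to queue-2: 269 each.
    queue-2: 10+269 = 279 > 70
  worker-1 sheds 299 req/s: no online neighbours, lost.
Round 5 — queue-2 crashes.
  queue-2 sheds 279 req/s: no online neighbours, lost.
No further crashes.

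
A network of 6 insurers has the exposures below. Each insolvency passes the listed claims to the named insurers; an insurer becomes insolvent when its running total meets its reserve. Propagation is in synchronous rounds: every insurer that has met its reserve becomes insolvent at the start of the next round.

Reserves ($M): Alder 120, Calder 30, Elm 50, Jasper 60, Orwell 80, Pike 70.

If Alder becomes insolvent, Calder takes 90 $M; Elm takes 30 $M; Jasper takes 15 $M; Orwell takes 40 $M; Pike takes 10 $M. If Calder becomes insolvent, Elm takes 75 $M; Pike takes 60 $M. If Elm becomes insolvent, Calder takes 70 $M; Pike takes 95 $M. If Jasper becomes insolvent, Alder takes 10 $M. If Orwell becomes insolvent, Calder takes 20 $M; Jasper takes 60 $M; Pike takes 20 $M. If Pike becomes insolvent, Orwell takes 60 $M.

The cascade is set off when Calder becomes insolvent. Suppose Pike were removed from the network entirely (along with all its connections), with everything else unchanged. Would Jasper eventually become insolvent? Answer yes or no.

With Pike removed:
Round 1 — Calder becomes insolvent (initial).
  Elm: +75 → 75 ≥ 50
Round 2 — Elm becomes insolvent.
No further insolvencies.

no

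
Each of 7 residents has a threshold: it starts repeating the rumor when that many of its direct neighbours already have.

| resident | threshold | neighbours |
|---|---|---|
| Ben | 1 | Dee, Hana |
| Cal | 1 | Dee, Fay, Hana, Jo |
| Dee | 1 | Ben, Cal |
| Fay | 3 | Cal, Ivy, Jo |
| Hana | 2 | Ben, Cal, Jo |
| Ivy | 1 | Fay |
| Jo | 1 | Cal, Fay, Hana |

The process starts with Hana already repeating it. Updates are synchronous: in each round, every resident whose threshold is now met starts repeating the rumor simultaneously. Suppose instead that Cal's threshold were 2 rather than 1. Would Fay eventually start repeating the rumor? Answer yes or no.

no

With Cal's threshold at 2:
Round 1 — Hana starts repeating the rumor (initial).
Round 2 — checking thresholds:
  Ben: 1 of 2 neighbours ≥ 1, starts repeating the rumor.
  Cal: 1 of 4 neighbours < 2, not yet.
  Jo: 1 of 3 neighbours ≥ 1, starts repeating the rumor.
Round 3 — checking thresholds:
  Cal: 2 of 4 neighbours ≥ 2, starts repeating the rumor.
  Dee: 1 of 2 neighbours ≥ 1, starts repeating the rumor.
  Fay: 1 of 3 neighbours < 3, not yet.
Round 4 — no new spreads; cascade stops.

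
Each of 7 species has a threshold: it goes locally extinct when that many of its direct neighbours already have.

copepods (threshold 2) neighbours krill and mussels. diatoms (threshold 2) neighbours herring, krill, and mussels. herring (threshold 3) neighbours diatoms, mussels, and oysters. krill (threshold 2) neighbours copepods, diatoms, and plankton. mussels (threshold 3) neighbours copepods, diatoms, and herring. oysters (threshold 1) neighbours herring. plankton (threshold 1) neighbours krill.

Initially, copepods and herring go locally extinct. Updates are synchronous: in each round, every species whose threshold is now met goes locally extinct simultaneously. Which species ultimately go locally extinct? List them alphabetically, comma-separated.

Round 1 — copepods, herring go locally extinct (initial).
Round 2 — checking thresholds:
  diatoms: 1 of 3 neighbours < 2, not yet.
  krill: 1 of 3 neighbours < 2, not yet.
  mussels: 2 of 3 neighbours < 3, not yet.
  oysters: 1 of 1 neighbours ≥ 1, goes locally extinct.
Round 3 — no new extinctions; cascade stops.

copepods, herring, oysters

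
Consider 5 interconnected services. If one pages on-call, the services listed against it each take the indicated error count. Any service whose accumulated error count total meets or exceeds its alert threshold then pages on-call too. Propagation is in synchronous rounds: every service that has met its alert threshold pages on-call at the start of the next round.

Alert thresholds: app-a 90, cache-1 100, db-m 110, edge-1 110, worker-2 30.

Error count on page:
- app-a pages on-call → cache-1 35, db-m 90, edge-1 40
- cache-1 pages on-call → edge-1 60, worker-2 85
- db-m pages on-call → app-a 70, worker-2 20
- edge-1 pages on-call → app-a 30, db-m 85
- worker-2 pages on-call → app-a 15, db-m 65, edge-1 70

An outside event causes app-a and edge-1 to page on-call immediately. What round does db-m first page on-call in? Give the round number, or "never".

2

Round 1 — app-a, edge-1 page on-call (initial).
  cache-1: +35 → 35 < 100
  db-m: +90+85 → 175 ≥ 110
Round 2 — db-m pages on-call.
  worker-2: +20 → 20 < 30
No further pages.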